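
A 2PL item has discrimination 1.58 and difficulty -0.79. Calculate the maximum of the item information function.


For 2PL, max info at theta = b = -0.79
I_max = a^2 / 4 = 1.58^2 / 4
= 2.4964 / 4
I_max = 0.6241

0.6241


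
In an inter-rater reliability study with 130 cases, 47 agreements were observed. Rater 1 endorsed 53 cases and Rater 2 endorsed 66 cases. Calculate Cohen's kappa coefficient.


P_o = 47/130 = 0.361538
P_e = (53*66 + 77*64) / 16900 = 0.49858
kappa = (P_o - P_e) / (1 - P_e)
kappa = (0.361538 - 0.49858) / (1 - 0.49858)
kappa = -0.2733

-0.2733


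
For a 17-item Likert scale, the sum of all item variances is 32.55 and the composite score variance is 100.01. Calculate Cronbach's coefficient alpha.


alpha = (k/(k-1)) * (1 - sum(si^2)/s_total^2)
= (17/16) * (1 - 32.55/100.01)
alpha = 0.7167

0.7167


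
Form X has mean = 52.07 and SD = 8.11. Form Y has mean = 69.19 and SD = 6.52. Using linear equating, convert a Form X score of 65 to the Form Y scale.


slope = SD_Y / SD_X = 6.52 / 8.11 ~ 0.8039
intercept = mean_Y - slope * mean_X = 69.19 - (6.52 / 8.11) * 52.07 ~ 27.3285
Y = slope * X + intercept. To avoid rounding drift from the rounded slope/intercept, evaluate the equivalent form Y = mean_Y + SD_Y * (X - mean_X) / SD_X at full precision:
Y = 69.19 + 6.52 * (65 - 52.07) / 8.11
Y = 69.19 + 6.52 * 12.93 / 8.11
Y = 69.19 + 84.3036 / 8.11
Y = 69.19 + 10.395
Y = 79.585

79.585


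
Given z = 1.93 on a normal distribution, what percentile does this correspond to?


CDF(z) = 0.5 * (1 + erf(z/sqrt(2)))
erf(1.3647) = 0.9464
CDF = 0.9732
Percentile rank = 0.9732 * 100 = 97.32

97.32


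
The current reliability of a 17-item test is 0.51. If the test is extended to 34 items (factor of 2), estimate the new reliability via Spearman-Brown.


r_new = (n * rxx) / (1 + (n-1) * rxx)
r_new = (2 * 0.51) / (1 + 1 * 0.51)
r_new = 1.02 / 1.51
r_new = 0.6755

0.6755


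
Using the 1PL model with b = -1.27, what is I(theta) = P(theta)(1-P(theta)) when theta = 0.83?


P = 1/(1+exp(-(0.83--1.27))) = 0.8909
I = P*(1-P) = 0.8909 * 0.1091
I = 0.0972

0.0972


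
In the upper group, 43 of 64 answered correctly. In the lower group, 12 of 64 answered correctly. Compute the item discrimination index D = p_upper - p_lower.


p_upper = 43/64 = 0.6719
p_lower = 12/64 = 0.1875
D = 0.6719 - 0.1875 = 0.4844

0.4844


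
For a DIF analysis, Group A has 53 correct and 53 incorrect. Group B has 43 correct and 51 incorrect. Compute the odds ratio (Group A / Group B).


Odds_A = 53/53 = 1.0
Odds_B = 43/51 = 0.8431
OR = Odds_A / Odds_B = 1.0 / 0.8431
Exactly, OR = (53 * 51) / (53 * 43) = 2703 / 2279
OR = 1.186

1.186


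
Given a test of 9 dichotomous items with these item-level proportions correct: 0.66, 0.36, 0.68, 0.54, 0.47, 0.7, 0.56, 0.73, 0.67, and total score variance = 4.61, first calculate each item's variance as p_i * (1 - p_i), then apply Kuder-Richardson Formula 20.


For each item, compute p_i * q_i:
  Item 1: 0.66 * 0.34 = 0.2244
  Item 2: 0.36 * 0.64 = 0.2304
  Item 3: 0.68 * 0.32 = 0.2176
  Item 4: 0.54 * 0.46 = 0.2484
  Item 5: 0.47 * 0.53 = 0.2491
  Item 6: 0.7 * 0.3 = 0.21
  Item 7: 0.56 * 0.44 = 0.2464
  Item 8: 0.73 * 0.27 = 0.1971
  Item 9: 0.67 * 0.33 = 0.2211
Sum(p_i * q_i) = 0.2244 + 0.2304 + 0.2176 + 0.2484 + 0.2491 + 0.21 + 0.2464 + 0.1971 + 0.2211 = 2.0445
KR-20 = (k/(k-1)) * (1 - Sum(p_i*q_i) / Var_total)
= (9/8) * (1 - 2.0445/4.61)
= 1.125 * 0.5565
KR-20 = 0.6261

0.6261


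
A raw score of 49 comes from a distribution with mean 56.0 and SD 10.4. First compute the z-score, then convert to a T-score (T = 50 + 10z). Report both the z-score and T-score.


z = (X - mean) / SD = (49 - 56.0) / 10.4
z = -7.0 / 10.4
z = -0.6731
T-score = T = 50 + 10z
Carry z at full precision (z = -7.0 / 10.4) into the conversion:
T-score = 50 + 10 * (-7.0 / 10.4) = 50 + -70 / 10.4
T-score = 50 + -6.7308
T-score = 43.2692

43.2692


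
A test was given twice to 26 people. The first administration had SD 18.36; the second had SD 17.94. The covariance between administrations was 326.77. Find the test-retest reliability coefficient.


r = cov(X,Y) / (SD_X * SD_Y)
r = 326.77 / (18.36 * 17.94)
r = 326.77 / 329.3784
r = 0.9921

0.9921


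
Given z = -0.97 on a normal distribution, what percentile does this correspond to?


CDF(z) = 0.5 * (1 + erf(z/sqrt(2)))
erf(-0.6859) = -0.668
CDF = 0.166
Percentile rank = 0.166 * 100 = 16.6

16.6


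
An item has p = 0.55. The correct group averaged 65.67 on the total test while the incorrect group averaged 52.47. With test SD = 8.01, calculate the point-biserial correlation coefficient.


q = 1 - p = 0.45
rpb = ((M1 - M0) / SD) * sqrt(p * q)
rpb = ((65.67 - 52.47) / 8.01) * sqrt(0.55 * 0.45)
rpb = 0.8198

0.8198


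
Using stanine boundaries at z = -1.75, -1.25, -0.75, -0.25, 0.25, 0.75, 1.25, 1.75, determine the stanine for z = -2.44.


Stanine boundaries: [-1.75, -1.25, -0.75, -0.25, 0.25, 0.75, 1.25, 1.75]
z = -2.44
Check each boundary:
  z < -1.75
  z < -1.25
  z < -0.75
  z < -0.25
  z < 0.25
  z < 0.75
  z < 1.25
  z < 1.75
Highest qualifying boundary gives stanine = 1

1


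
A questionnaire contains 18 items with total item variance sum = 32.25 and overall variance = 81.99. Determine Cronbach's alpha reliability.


alpha = (k/(k-1)) * (1 - sum(si^2)/s_total^2)
= (18/17) * (1 - 32.25/81.99)
alpha = 0.6423

0.6423


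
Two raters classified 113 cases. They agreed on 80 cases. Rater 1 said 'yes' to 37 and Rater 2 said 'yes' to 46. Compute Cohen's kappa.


P_o = 80/113 = 0.707965
P_e = (37*46 + 76*67) / 12769 = 0.53207
kappa = (P_o - P_e) / (1 - P_e)
kappa = (0.707965 - 0.53207) / (1 - 0.53207)
kappa = 0.3759

0.3759


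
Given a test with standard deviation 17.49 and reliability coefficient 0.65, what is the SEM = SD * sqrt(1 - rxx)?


SEM = SD * sqrt(1 - rxx)
SEM = 17.49 * sqrt(1 - 0.65)
SEM = 17.49 * sqrt(0.35) = 17.49 * 0.591608
SEM = 10.3472

10.3472


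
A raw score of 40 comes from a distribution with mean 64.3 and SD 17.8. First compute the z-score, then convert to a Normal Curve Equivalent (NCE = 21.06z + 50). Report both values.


z = (X - mean) / SD = (40 - 64.3) / 17.8
z = -24.3 / 17.8
z = -1.3652
NCE = NCE = 21.06z + 50
Carry z at full precision (z = -24.3 / 17.8) into the conversion:
NCE = 21.06 * (-24.3 / 17.8) + 50 = -511.758 / 17.8 + 50
NCE = -28.7504 + 50
NCE = 21.2496

21.2496


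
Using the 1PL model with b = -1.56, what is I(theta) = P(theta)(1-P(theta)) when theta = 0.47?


P = 1/(1+exp(-(0.47--1.56))) = 0.8839
I = P*(1-P) = 0.8839 * 0.1161
I = 0.1026

0.1026


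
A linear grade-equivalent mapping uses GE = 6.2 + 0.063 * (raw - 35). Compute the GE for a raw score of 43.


raw - median = 43 - 35 = 8
slope * diff = 0.063 * 8 = 0.504
GE = 6.2 + 0.504
GE = 6.704

6.704


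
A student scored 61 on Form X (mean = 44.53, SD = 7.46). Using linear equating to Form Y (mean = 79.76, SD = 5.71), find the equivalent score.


slope = SD_Y / SD_X = 5.71 / 7.46 ~ 0.7654
intercept = mean_Y - slope * mean_X = 79.76 - (5.71 / 7.46) * 44.53 ~ 45.676
Y = slope * X + intercept. To avoid rounding drift from the rounded slope/intercept, evaluate the equivalent form Y = mean_Y + SD_Y * (X - mean_X) / SD_X at full precision:
Y = 79.76 + 5.71 * (61 - 44.53) / 7.46
Y = 79.76 + 5.71 * 16.47 / 7.46
Y = 79.76 + 94.0437 / 7.46
Y = 79.76 + 12.6064
Y = 92.3664

92.3664


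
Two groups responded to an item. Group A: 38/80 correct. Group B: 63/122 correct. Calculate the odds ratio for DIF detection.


Odds_A = 38/42 = 0.9048
Odds_B = 63/59 = 1.0678
OR = Odds_A / Odds_B = 0.9048 / 1.0678
Exactly, OR = (38 * 59) / (42 * 63) = 2242 / 2646
OR = 0.8473

0.8473


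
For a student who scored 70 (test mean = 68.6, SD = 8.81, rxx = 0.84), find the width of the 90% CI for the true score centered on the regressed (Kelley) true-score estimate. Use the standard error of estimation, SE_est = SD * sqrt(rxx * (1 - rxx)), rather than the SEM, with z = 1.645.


True score estimate = 0.84*70 + 0.16*68.6 = 69.776
SE_est = SD * sqrt(rxx * (1 - rxx)) = 8.81 * sqrt(0.84 * 0.16) = 8.81 * sqrt(0.1344) = 3.229799
CI = T_est +/- z * SE_est, so width = 2 * z * SE_est = 2 * 1.645 * 3.229799
Width = 10.626

10.626


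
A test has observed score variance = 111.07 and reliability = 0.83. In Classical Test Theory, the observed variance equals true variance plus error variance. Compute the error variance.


var_true = rxx * var_obs = 0.83 * 111.07 = 92.1881
var_error = var_obs - var_true
var_error = 111.07 - 92.1881
var_error = 18.8819

18.8819


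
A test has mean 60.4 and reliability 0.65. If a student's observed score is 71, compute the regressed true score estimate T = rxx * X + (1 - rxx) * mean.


T_est = rxx * X + (1 - rxx) * mean
T_est = 0.65 * 71 + 0.35 * 60.4
T_est = 46.15 + 21.14
T_est = 67.29

67.29


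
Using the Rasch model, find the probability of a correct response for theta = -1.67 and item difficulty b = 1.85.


theta - b = -1.67 - 1.85 = -3.52
exp(-(theta - b)) = exp(3.52) = 33.7844
P = 1 / (1 + 33.7844)
P = 0.0287

0.0287


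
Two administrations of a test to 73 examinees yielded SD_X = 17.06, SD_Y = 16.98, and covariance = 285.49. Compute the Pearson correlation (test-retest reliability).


r = cov(X,Y) / (SD_X * SD_Y)
r = 285.49 / (17.06 * 16.98)
r = 285.49 / 289.6788
r = 0.9855

0.9855


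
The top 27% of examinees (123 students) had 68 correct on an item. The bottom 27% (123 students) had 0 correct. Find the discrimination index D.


p_upper = 68/123 = 0.5528
p_lower = 0/123 = 0.0
D = 0.5528 - 0.0 = 0.5528

0.5528


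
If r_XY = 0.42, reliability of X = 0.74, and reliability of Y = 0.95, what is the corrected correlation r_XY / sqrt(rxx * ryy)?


r_corrected = rxy / sqrt(rxx * ryy)
= 0.42 / sqrt(0.74 * 0.95)
= 0.42 / sqrt(0.703)
= 0.42 / 0.838451
r_corrected = 0.5009

0.5009


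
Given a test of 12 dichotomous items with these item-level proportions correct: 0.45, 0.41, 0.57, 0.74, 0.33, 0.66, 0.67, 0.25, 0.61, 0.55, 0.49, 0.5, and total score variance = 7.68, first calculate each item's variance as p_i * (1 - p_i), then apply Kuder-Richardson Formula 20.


For each item, compute p_i * q_i:
  Item 1: 0.45 * 0.55 = 0.2475
  Item 2: 0.41 * 0.59 = 0.2419
  Item 3: 0.57 * 0.43 = 0.2451
  Item 4: 0.74 * 0.26 = 0.1924
  Item 5: 0.33 * 0.67 = 0.2211
  Item 6: 0.66 * 0.34 = 0.2244
  Item 7: 0.67 * 0.33 = 0.2211
  Item 8: 0.25 * 0.75 = 0.1875
  Item 9: 0.61 * 0.39 = 0.2379
  Item 10: 0.55 * 0.45 = 0.2475
  Item 11: 0.49 * 0.51 = 0.2499
  Item 12: 0.5 * 0.5 = 0.25
Sum(p_i * q_i) = 0.2475 + 0.2419 + 0.2451 + 0.1924 + 0.2211 + 0.2244 + 0.2211 + 0.1875 + 0.2379 + 0.2475 + 0.2499 + 0.25 = 2.7663
KR-20 = (k/(k-1)) * (1 - Sum(p_i*q_i) / Var_total)
= (12/11) * (1 - 2.7663/7.68)
= 1.0909 * 0.6398
KR-20 = 0.698

0.698


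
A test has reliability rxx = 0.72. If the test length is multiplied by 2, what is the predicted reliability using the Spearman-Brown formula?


r_new = (n * rxx) / (1 + (n-1) * rxx)
r_new = (2 * 0.72) / (1 + 1 * 0.72)
r_new = 1.44 / 1.72
r_new = 0.8372

0.8372


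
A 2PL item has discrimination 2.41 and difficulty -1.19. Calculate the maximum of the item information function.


For 2PL, max info at theta = b = -1.19
I_max = a^2 / 4 = 2.41^2 / 4
= 5.8081 / 4
I_max = 1.452

1.452


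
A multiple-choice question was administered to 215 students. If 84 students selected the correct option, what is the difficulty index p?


Item difficulty p = number correct / total examinees
p = 84 / 215
p = 0.3907

0.3907


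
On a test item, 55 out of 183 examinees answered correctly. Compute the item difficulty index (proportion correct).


Item difficulty p = number correct / total examinees
p = 55 / 183
p = 0.3005

0.3005


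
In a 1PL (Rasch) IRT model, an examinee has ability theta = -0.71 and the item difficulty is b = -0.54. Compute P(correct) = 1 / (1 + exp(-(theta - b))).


theta - b = -0.71 - -0.54 = -0.17
exp(-(theta - b)) = exp(0.17) = 1.1853
P = 1 / (1 + 1.1853)
P = 0.4576

0.4576


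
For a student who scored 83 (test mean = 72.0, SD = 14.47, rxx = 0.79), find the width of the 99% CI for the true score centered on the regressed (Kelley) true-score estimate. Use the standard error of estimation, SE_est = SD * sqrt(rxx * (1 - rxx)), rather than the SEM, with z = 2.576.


True score estimate = 0.79*83 + 0.21*72.0 = 80.69
SE_est = SD * sqrt(rxx * (1 - rxx)) = 14.47 * sqrt(0.79 * 0.21) = 14.47 * sqrt(0.1659) = 5.89375
CI = T_est +/- z * SE_est, so width = 2 * z * SE_est = 2 * 2.576 * 5.89375
Width = 30.3646

30.3646


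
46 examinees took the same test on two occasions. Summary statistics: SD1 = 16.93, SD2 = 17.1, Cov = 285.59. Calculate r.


r = cov(X,Y) / (SD_X * SD_Y)
r = 285.59 / (16.93 * 17.1)
r = 285.59 / 289.503
r = 0.9865

0.9865


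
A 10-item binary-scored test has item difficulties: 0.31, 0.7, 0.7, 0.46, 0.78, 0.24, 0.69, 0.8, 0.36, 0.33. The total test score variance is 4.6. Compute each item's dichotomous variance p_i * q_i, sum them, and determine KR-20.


For each item, compute p_i * q_i:
  Item 1: 0.31 * 0.69 = 0.2139
  Item 2: 0.7 * 0.3 = 0.21
  Item 3: 0.7 * 0.3 = 0.21
  Item 4: 0.46 * 0.54 = 0.2484
  Item 5: 0.78 * 0.22 = 0.1716
  Item 6: 0.24 * 0.76 = 0.1824
  Item 7: 0.69 * 0.31 = 0.2139
  Item 8: 0.8 * 0.2 = 0.16
  Item 9: 0.36 * 0.64 = 0.2304
  Item 10: 0.33 * 0.67 = 0.2211
Sum(p_i * q_i) = 0.2139 + 0.21 + 0.21 + 0.2484 + 0.1716 + 0.1824 + 0.2139 + 0.16 + 0.2304 + 0.2211 = 2.0617
KR-20 = (k/(k-1)) * (1 - Sum(p_i*q_i) / Var_total)
= (10/9) * (1 - 2.0617/4.6)
= 1.1111 * 0.5518
KR-20 = 0.6131

0.6131


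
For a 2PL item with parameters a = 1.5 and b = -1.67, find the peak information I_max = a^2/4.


For 2PL, max info at theta = b = -1.67
I_max = a^2 / 4 = 1.5^2 / 4
= 2.25 / 4
I_max = 0.5625

0.5625


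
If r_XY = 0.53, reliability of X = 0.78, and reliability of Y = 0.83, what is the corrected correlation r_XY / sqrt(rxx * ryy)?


r_corrected = rxy / sqrt(rxx * ryy)
= 0.53 / sqrt(0.78 * 0.83)
= 0.53 / sqrt(0.6474)
= 0.53 / 0.804612
r_corrected = 0.6587

0.6587


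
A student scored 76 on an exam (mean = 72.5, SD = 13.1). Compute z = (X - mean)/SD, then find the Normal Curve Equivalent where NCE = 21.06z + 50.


z = (X - mean) / SD = (76 - 72.5) / 13.1
z = 3.5 / 13.1
z = 0.2672
NCE = NCE = 21.06z + 50
Carry z at full precision (z = 3.5 / 13.1) into the conversion:
NCE = 21.06 * (3.5 / 13.1) + 50 = 73.71 / 13.1 + 50
NCE = 5.6267 + 50
NCE = 55.6267

55.6267


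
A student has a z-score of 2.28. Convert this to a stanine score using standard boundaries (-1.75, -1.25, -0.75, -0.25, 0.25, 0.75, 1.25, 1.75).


Stanine boundaries: [-1.75, -1.25, -0.75, -0.25, 0.25, 0.75, 1.25, 1.75]
z = 2.28
Check each boundary:
  z >= -1.75 -> could be stanine 2
  z >= -1.25 -> could be stanine 3
  z >= -0.75 -> could be stanine 4
  z >= -0.25 -> could be stanine 5
  z >= 0.25 -> could be stanine 6
  z >= 0.75 -> could be stanine 7
  z >= 1.25 -> could be stanine 8
  z >= 1.75 -> could be stanine 9
Highest qualifying boundary gives stanine = 9

9


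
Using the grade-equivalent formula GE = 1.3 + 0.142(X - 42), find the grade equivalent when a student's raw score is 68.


raw - median = 68 - 42 = 26
slope * diff = 0.142 * 26 = 3.692
GE = 1.3 + 3.692
GE = 4.992

4.992


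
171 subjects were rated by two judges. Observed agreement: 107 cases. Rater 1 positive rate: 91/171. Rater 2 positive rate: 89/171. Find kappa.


P_o = 107/171 = 0.625731
P_e = (91*89 + 80*82) / 29241 = 0.501317
kappa = (P_o - P_e) / (1 - P_e)
kappa = (0.625731 - 0.501317) / (1 - 0.501317)
kappa = 0.2495

0.2495


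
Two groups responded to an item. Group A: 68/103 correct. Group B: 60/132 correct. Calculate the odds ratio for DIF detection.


Odds_A = 68/35 = 1.9429
Odds_B = 60/72 = 0.8333
OR = Odds_A / Odds_B = 1.9429 / 0.8333
Exactly, OR = (68 * 72) / (35 * 60) = 4896 / 2100
OR = 2.3314

2.3314


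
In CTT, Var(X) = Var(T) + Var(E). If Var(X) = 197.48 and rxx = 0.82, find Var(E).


var_true = rxx * var_obs = 0.82 * 197.48 = 161.9336
var_error = var_obs - var_true
var_error = 197.48 - 161.9336
var_error = 35.5464

35.5464


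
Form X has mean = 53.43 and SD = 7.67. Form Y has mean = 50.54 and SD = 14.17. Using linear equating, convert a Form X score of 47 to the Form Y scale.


slope = SD_Y / SD_X = 14.17 / 7.67 ~ 1.8475
intercept = mean_Y - slope * mean_X = 50.54 - (14.17 / 7.67) * 53.43 ~ -48.1697
Y = slope * X + intercept. To avoid rounding drift from the rounded slope/intercept, evaluate the equivalent form Y = mean_Y + SD_Y * (X - mean_X) / SD_X at full precision:
Y = 50.54 + 14.17 * (47 - 53.43) / 7.67
Y = 50.54 - 14.17 * 6.43 / 7.67
Y = 50.54 - 91.1131 / 7.67
Y = 50.54 - 11.8792
Y = 38.6608

38.6608


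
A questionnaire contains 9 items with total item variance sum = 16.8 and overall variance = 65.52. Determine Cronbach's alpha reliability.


alpha = (k/(k-1)) * (1 - sum(si^2)/s_total^2)
= (9/8) * (1 - 16.8/65.52)
alpha = 0.8365

0.8365


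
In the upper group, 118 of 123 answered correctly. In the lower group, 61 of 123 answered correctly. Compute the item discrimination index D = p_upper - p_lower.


p_upper = 118/123 = 0.9593
p_lower = 61/123 = 0.4959
D = 0.9593 - 0.4959 = 0.4634

0.4634


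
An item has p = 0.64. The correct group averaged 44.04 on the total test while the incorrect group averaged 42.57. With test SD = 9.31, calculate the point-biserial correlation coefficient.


q = 1 - p = 0.36
rpb = ((M1 - M0) / SD) * sqrt(p * q)
rpb = ((44.04 - 42.57) / 9.31) * sqrt(0.64 * 0.36)
rpb = 0.0758

0.0758


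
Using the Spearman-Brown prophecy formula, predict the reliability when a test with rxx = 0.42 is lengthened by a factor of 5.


r_new = (n * rxx) / (1 + (n-1) * rxx)
r_new = (5 * 0.42) / (1 + 4 * 0.42)
r_new = 2.1 / 2.68
r_new = 0.7836

0.7836


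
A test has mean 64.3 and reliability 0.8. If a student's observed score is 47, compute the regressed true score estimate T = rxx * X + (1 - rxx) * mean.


T_est = rxx * X + (1 - rxx) * mean
T_est = 0.8 * 47 + 0.2 * 64.3
T_est = 37.6 + 12.86
T_est = 50.46

50.46


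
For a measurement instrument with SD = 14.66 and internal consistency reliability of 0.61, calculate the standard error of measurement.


SEM = SD * sqrt(1 - rxx)
SEM = 14.66 * sqrt(1 - 0.61)
SEM = 14.66 * sqrt(0.39) = 14.66 * 0.6245
SEM = 9.1552

9.1552


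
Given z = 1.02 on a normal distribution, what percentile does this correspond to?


CDF(z) = 0.5 * (1 + erf(z/sqrt(2)))
erf(0.7212) = 0.6923
CDF = 0.8461
Percentile rank = 0.8461 * 100 = 84.61

84.61


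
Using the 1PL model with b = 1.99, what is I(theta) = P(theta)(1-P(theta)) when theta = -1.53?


P = 1/(1+exp(-(-1.53-1.99))) = 0.0287
I = P*(1-P) = 0.0287 * 0.9713
I = 0.0279

0.0279


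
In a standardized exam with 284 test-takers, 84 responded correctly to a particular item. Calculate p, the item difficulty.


Item difficulty p = number correct / total examinees
p = 84 / 284
p = 0.2958

0.2958


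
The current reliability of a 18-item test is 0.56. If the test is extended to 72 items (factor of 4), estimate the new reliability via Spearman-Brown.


r_new = (n * rxx) / (1 + (n-1) * rxx)
r_new = (4 * 0.56) / (1 + 3 * 0.56)
r_new = 2.24 / 2.68
r_new = 0.8358

0.8358


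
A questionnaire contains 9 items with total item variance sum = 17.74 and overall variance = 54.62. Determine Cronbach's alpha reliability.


alpha = (k/(k-1)) * (1 - sum(si^2)/s_total^2)
= (9/8) * (1 - 17.74/54.62)
alpha = 0.7596

0.7596


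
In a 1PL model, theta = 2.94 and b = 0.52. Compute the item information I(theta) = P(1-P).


P = 1/(1+exp(-(2.94-0.52))) = 0.9183
I = P*(1-P) = 0.9183 * 0.0817
I = 0.075

0.075


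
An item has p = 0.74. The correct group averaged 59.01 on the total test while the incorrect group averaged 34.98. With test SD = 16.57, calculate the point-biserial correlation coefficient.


q = 1 - p = 0.26
rpb = ((M1 - M0) / SD) * sqrt(p * q)
rpb = ((59.01 - 34.98) / 16.57) * sqrt(0.74 * 0.26)
rpb = 0.6361

0.6361


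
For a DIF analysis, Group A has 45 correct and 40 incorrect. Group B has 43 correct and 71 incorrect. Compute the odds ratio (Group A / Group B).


Odds_A = 45/40 = 1.125
Odds_B = 43/71 = 0.6056
OR = Odds_A / Odds_B = 1.125 / 0.6056
Exactly, OR = (45 * 71) / (40 * 43) = 3195 / 1720
OR = 1.8576

1.8576


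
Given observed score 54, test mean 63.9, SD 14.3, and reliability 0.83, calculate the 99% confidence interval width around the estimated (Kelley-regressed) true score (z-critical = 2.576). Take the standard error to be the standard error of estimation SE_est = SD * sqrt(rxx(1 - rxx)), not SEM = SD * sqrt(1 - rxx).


True score estimate = 0.83*54 + 0.17*63.9 = 55.683
SE_est = SD * sqrt(rxx * (1 - rxx)) = 14.3 * sqrt(0.83 * 0.17) = 14.3 * sqrt(0.1411) = 5.371549
CI = T_est +/- z * SE_est, so width = 2 * z * SE_est = 2 * 2.576 * 5.371549
Width = 27.6742

27.6742


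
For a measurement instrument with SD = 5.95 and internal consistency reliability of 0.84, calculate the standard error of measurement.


SEM = SD * sqrt(1 - rxx)
SEM = 5.95 * sqrt(1 - 0.84)
SEM = 5.95 * sqrt(0.16) = 5.95 * 0.4
SEM = 2.38

2.38


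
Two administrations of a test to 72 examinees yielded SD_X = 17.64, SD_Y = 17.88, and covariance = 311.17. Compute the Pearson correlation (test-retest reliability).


r = cov(X,Y) / (SD_X * SD_Y)
r = 311.17 / (17.64 * 17.88)
r = 311.17 / 315.4032
r = 0.9866

0.9866


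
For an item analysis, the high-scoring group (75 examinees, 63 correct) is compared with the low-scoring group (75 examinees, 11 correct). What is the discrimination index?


p_upper = 63/75 = 0.84
p_lower = 11/75 = 0.1467
D = 0.84 - 0.1467 = 0.6933

0.6933


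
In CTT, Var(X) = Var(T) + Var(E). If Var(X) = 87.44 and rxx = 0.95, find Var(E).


var_true = rxx * var_obs = 0.95 * 87.44 = 83.068
var_error = var_obs - var_true
var_error = 87.44 - 83.068
var_error = 4.372

4.372


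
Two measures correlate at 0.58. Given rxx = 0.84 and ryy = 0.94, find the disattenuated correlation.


r_corrected = rxy / sqrt(rxx * ryy)
= 0.58 / sqrt(0.84 * 0.94)
= 0.58 / sqrt(0.7896)
= 0.58 / 0.888594
r_corrected = 0.6527

0.6527


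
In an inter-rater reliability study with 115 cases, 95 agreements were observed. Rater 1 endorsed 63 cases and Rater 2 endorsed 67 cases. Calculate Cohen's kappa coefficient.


P_o = 95/115 = 0.826087
P_e = (63*67 + 52*48) / 13225 = 0.507902
kappa = (P_o - P_e) / (1 - P_e)
kappa = (0.826087 - 0.507902) / (1 - 0.507902)
kappa = 0.6466

0.6466


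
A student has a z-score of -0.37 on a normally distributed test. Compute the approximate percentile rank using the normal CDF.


CDF(z) = 0.5 * (1 + erf(z/sqrt(2)))
erf(-0.2616) = -0.2886
CDF = 0.3557
Percentile rank = 0.3557 * 100 = 35.57

35.57


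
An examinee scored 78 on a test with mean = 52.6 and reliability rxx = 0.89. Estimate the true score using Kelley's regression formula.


T_est = rxx * X + (1 - rxx) * mean
T_est = 0.89 * 78 + 0.11 * 52.6
T_est = 69.42 + 5.786
T_est = 75.206

75.206


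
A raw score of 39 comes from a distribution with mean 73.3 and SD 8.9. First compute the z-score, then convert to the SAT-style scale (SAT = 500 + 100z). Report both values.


z = (X - mean) / SD = (39 - 73.3) / 8.9
z = -34.3 / 8.9
z = -3.8539
SAT-scale = SAT = 500 + 100z
Carry z at full precision (z = -34.3 / 8.9) into the conversion:
SAT-scale = 500 + 100 * (-34.3 / 8.9) = 500 + -3430 / 8.9
SAT-scale = 500 + -385.3933
SAT-scale = 114.6067

114.6067


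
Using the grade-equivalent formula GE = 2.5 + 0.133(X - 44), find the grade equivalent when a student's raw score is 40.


raw - median = 40 - 44 = -4
slope * diff = 0.133 * -4 = -0.532
GE = 2.5 + -0.532
GE = 1.968

1.968


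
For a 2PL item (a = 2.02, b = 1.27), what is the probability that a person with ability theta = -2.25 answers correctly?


a*(theta - b) = 2.02 * (-2.25 - 1.27) = -7.1104
exp(--7.1104) = 1224.6373
P = 1 / (1 + 1224.6373)
P = 0.0008

0.0008


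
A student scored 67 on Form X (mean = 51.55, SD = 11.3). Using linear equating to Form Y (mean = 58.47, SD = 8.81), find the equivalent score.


slope = SD_Y / SD_X = 8.81 / 11.3 ~ 0.7796
intercept = mean_Y - slope * mean_X = 58.47 - (8.81 / 11.3) * 51.55 ~ 18.2792
Y = slope * X + intercept. To avoid rounding drift from the rounded slope/intercept, evaluate the equivalent form Y = mean_Y + SD_Y * (X - mean_X) / SD_X at full precision:
Y = 58.47 + 8.81 * (67 - 51.55) / 11.3
Y = 58.47 + 8.81 * 15.45 / 11.3
Y = 58.47 + 136.1145 / 11.3
Y = 58.47 + 12.0455
Y = 70.5155

70.5155


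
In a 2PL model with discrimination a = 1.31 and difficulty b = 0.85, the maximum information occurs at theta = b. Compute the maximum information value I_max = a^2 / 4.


For 2PL, max info at theta = b = 0.85
I_max = a^2 / 4 = 1.31^2 / 4
= 1.7161 / 4
I_max = 0.429

0.429


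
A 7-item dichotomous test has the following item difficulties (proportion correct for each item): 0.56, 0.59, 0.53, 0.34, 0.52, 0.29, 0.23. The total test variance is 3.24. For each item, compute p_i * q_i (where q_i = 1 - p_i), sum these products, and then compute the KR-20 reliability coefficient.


For each item, compute p_i * q_i:
  Item 1: 0.56 * 0.44 = 0.2464
  Item 2: 0.59 * 0.41 = 0.2419
  Item 3: 0.53 * 0.47 = 0.2491
  Item 4: 0.34 * 0.66 = 0.2244
  Item 5: 0.52 * 0.48 = 0.2496
  Item 6: 0.29 * 0.71 = 0.2059
  Item 7: 0.23 * 0.77 = 0.1771
Sum(p_i * q_i) = 0.2464 + 0.2419 + 0.2491 + 0.2244 + 0.2496 + 0.2059 + 0.1771 = 1.5944
KR-20 = (k/(k-1)) * (1 - Sum(p_i*q_i) / Var_total)
= (7/6) * (1 - 1.5944/3.24)
= 1.1667 * 0.5079
KR-20 = 0.5926

0.5926


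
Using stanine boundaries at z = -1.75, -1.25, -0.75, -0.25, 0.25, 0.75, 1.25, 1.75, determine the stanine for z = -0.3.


Stanine boundaries: [-1.75, -1.25, -0.75, -0.25, 0.25, 0.75, 1.25, 1.75]
z = -0.3
Check each boundary:
  z >= -1.75 -> could be stanine 2
  z >= -1.25 -> could be stanine 3
  z >= -0.75 -> could be stanine 4
  z < -0.25
  z < 0.25
  z < 0.75
  z < 1.25
  z < 1.75
Highest qualifying boundary gives stanine = 4

4


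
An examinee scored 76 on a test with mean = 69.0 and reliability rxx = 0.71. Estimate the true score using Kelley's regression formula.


T_est = rxx * X + (1 - rxx) * mean
T_est = 0.71 * 76 + 0.29 * 69.0
T_est = 53.96 + 20.01
T_est = 73.97

73.97


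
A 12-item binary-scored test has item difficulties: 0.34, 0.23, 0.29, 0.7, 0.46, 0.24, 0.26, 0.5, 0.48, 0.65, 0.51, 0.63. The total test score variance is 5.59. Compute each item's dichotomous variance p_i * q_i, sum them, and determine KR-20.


For each item, compute p_i * q_i:
  Item 1: 0.34 * 0.66 = 0.2244
  Item 2: 0.23 * 0.77 = 0.1771
  Item 3: 0.29 * 0.71 = 0.2059
  Item 4: 0.7 * 0.3 = 0.21
  Item 5: 0.46 * 0.54 = 0.2484
  Item 6: 0.24 * 0.76 = 0.1824
  Item 7: 0.26 * 0.74 = 0.1924
  Item 8: 0.5 * 0.5 = 0.25
  Item 9: 0.48 * 0.52 = 0.2496
  Item 10: 0.65 * 0.35 = 0.2275
  Item 11: 0.51 * 0.49 = 0.2499
  Item 12: 0.63 * 0.37 = 0.2331
Sum(p_i * q_i) = 0.2244 + 0.1771 + 0.2059 + 0.21 + 0.2484 + 0.1824 + 0.1924 + 0.25 + 0.2496 + 0.2275 + 0.2499 + 0.2331 = 2.6507
KR-20 = (k/(k-1)) * (1 - Sum(p_i*q_i) / Var_total)
= (12/11) * (1 - 2.6507/5.59)
= 1.0909 * 0.5258
KR-20 = 0.5736

0.5736


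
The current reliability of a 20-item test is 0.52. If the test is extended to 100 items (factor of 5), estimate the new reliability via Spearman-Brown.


r_new = (n * rxx) / (1 + (n-1) * rxx)
r_new = (5 * 0.52) / (1 + 4 * 0.52)
r_new = 2.6 / 3.08
r_new = 0.8442

0.8442


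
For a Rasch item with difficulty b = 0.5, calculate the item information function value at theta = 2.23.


P = 1/(1+exp(-(2.23-0.5))) = 0.8494
I = P*(1-P) = 0.8494 * 0.1506
I = 0.1279

0.1279


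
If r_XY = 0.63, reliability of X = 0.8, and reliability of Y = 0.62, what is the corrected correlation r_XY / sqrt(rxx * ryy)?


r_corrected = rxy / sqrt(rxx * ryy)
= 0.63 / sqrt(0.8 * 0.62)
= 0.63 / sqrt(0.496)
= 0.63 / 0.704273
r_corrected = 0.8945

0.8945


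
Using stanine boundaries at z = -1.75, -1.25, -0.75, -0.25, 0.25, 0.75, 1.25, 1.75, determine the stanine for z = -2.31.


Stanine boundaries: [-1.75, -1.25, -0.75, -0.25, 0.25, 0.75, 1.25, 1.75]
z = -2.31
Check each boundary:
  z < -1.75
  z < -1.25
  z < -0.75
  z < -0.25
  z < 0.25
  z < 0.75
  z < 1.25
  z < 1.75
Highest qualifying boundary gives stanine = 1

1


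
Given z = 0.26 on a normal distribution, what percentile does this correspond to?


CDF(z) = 0.5 * (1 + erf(z/sqrt(2)))
erf(0.1838) = 0.2051
CDF = 0.6026
Percentile rank = 0.6026 * 100 = 60.26

60.26


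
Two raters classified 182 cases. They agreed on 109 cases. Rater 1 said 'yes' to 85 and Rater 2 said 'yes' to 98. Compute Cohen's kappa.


P_o = 109/182 = 0.598901
P_e = (85*98 + 97*84) / 33124 = 0.497464
kappa = (P_o - P_e) / (1 - P_e)
kappa = (0.598901 - 0.497464) / (1 - 0.497464)
kappa = 0.2019

0.2019


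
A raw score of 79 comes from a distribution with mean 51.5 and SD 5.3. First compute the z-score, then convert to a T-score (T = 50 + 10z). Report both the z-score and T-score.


z = (X - mean) / SD = (79 - 51.5) / 5.3
z = 27.5 / 5.3
z = 5.1887
T-score = T = 50 + 10z
Carry z at full precision (z = 27.5 / 5.3) into the conversion:
T-score = 50 + 10 * (27.5 / 5.3) = 50 + 275 / 5.3
T-score = 50 + 51.8868
T-score = 101.8868

101.8868


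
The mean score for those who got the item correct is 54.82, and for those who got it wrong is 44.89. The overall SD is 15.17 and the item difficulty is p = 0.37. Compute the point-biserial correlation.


q = 1 - p = 0.63
rpb = ((M1 - M0) / SD) * sqrt(p * q)
rpb = ((54.82 - 44.89) / 15.17) * sqrt(0.37 * 0.63)
rpb = 0.316

0.316


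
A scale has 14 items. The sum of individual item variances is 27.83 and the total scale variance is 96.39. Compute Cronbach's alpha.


alpha = (k/(k-1)) * (1 - sum(si^2)/s_total^2)
= (14/13) * (1 - 27.83/96.39)
alpha = 0.766

0.766


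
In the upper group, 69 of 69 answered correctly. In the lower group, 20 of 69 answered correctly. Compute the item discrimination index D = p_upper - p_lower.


p_upper = 69/69 = 1.0
p_lower = 20/69 = 0.2899
D = 1.0 - 0.2899 = 0.7101

0.7101


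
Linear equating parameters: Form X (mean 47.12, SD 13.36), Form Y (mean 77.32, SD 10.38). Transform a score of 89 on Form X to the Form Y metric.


slope = SD_Y / SD_X = 10.38 / 13.36 ~ 0.7769
intercept = mean_Y - slope * mean_X = 77.32 - (10.38 / 13.36) * 47.12 ~ 40.7103
Y = slope * X + intercept. To avoid rounding drift from the rounded slope/intercept, evaluate the equivalent form Y = mean_Y + SD_Y * (X - mean_X) / SD_X at full precision:
Y = 77.32 + 10.38 * (89 - 47.12) / 13.36
Y = 77.32 + 10.38 * 41.88 / 13.36
Y = 77.32 + 434.7144 / 13.36
Y = 77.32 + 32.5385
Y = 109.8585

109.8585


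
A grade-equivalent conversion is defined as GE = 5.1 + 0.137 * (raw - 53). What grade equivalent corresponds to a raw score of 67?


raw - median = 67 - 53 = 14
slope * diff = 0.137 * 14 = 1.918
GE = 5.1 + 1.918
GE = 7.018

7.018


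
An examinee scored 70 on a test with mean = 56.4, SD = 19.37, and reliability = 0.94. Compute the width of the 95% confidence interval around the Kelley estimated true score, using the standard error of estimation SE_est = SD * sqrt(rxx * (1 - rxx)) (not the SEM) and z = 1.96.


True score estimate = 0.94*70 + 0.06*56.4 = 69.184
SE_est = SD * sqrt(rxx * (1 - rxx)) = 19.37 * sqrt(0.94 * 0.06) = 19.37 * sqrt(0.0564) = 4.60012
CI = T_est +/- z * SE_est, so width = 2 * z * SE_est = 2 * 1.96 * 4.60012
Width = 18.0325

18.0325


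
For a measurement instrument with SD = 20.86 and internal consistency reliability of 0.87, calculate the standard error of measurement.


SEM = SD * sqrt(1 - rxx)
SEM = 20.86 * sqrt(1 - 0.87)
SEM = 20.86 * sqrt(0.13) = 20.86 * 0.360555
SEM = 7.5212

7.5212


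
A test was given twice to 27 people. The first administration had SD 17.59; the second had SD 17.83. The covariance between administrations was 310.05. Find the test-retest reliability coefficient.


r = cov(X,Y) / (SD_X * SD_Y)
r = 310.05 / (17.59 * 17.83)
r = 310.05 / 313.6297
r = 0.9886

0.9886


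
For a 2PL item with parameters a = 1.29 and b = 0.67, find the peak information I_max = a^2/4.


For 2PL, max info at theta = b = 0.67
I_max = a^2 / 4 = 1.29^2 / 4
= 1.6641 / 4
I_max = 0.416

0.416


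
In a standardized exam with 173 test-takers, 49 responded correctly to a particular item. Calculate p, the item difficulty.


Item difficulty p = number correct / total examinees
p = 49 / 173
p = 0.2832

0.2832


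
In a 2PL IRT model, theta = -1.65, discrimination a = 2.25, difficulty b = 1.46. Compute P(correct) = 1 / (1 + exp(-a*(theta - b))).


a*(theta - b) = 2.25 * (-1.65 - 1.46) = -6.9975
exp(--6.9975) = 1093.895
P = 1 / (1 + 1093.895)
P = 0.0009

0.0009


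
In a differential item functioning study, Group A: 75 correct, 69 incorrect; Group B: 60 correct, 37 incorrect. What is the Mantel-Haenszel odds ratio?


Odds_A = 75/69 = 1.087
Odds_B = 60/37 = 1.6216
OR = Odds_A / Odds_B = 1.087 / 1.6216
Exactly, OR = (75 * 37) / (69 * 60) = 2775 / 4140
OR = 0.6703

0.6703


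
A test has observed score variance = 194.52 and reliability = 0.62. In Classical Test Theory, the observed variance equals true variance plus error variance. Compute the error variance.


var_true = rxx * var_obs = 0.62 * 194.52 = 120.6024
var_error = var_obs - var_true
var_error = 194.52 - 120.6024
var_error = 73.9176

73.9176


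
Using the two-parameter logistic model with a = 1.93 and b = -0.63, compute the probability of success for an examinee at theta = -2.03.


a*(theta - b) = 1.93 * (-2.03 - -0.63) = -2.702
exp(--2.702) = 14.9095
P = 1 / (1 + 14.9095)
P = 0.0629

0.0629


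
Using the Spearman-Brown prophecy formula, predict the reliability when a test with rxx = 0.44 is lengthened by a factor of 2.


r_new = (n * rxx) / (1 + (n-1) * rxx)
r_new = (2 * 0.44) / (1 + 1 * 0.44)
r_new = 0.88 / 1.44
r_new = 0.6111

0.6111


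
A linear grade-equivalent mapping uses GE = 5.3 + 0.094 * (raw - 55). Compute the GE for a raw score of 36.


raw - median = 36 - 55 = -19
slope * diff = 0.094 * -19 = -1.786
GE = 5.3 + -1.786
GE = 3.514

3.514


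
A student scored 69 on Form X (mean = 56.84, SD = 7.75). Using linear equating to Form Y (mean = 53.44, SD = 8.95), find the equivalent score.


slope = SD_Y / SD_X = 8.95 / 7.75 ~ 1.1548
intercept = mean_Y - slope * mean_X = 53.44 - (8.95 / 7.75) * 56.84 ~ -12.201
Y = slope * X + intercept. To avoid rounding drift from the rounded slope/intercept, evaluate the equivalent form Y = mean_Y + SD_Y * (X - mean_X) / SD_X at full precision:
Y = 53.44 + 8.95 * (69 - 56.84) / 7.75
Y = 53.44 + 8.95 * 12.16 / 7.75
Y = 53.44 + 108.832 / 7.75
Y = 53.44 + 14.0428
Y = 67.4828

67.4828


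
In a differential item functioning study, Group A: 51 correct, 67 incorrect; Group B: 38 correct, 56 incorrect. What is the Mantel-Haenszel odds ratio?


Odds_A = 51/67 = 0.7612
Odds_B = 38/56 = 0.6786
OR = Odds_A / Odds_B = 0.7612 / 0.6786
Exactly, OR = (51 * 56) / (67 * 38) = 2856 / 2546
OR = 1.1218

1.1218


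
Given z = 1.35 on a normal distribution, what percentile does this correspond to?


CDF(z) = 0.5 * (1 + erf(z/sqrt(2)))
erf(0.9546) = 0.823
CDF = 0.9115
Percentile rank = 0.9115 * 100 = 91.15

91.15


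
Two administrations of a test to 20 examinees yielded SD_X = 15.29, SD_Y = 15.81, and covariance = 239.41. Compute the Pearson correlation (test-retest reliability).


r = cov(X,Y) / (SD_X * SD_Y)
r = 239.41 / (15.29 * 15.81)
r = 239.41 / 241.7349
r = 0.9904

0.9904


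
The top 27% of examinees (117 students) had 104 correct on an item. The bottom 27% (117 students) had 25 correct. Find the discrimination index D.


p_upper = 104/117 = 0.8889
p_lower = 25/117 = 0.2137
D = 0.8889 - 0.2137 = 0.6752

0.6752


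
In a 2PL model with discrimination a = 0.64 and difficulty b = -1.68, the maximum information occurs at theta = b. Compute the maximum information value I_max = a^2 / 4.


For 2PL, max info at theta = b = -1.68
I_max = a^2 / 4 = 0.64^2 / 4
= 0.4096 / 4
I_max = 0.1024

0.1024


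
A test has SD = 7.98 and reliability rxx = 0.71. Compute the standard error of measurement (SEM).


SEM = SD * sqrt(1 - rxx)
SEM = 7.98 * sqrt(1 - 0.71)
SEM = 7.98 * sqrt(0.29) = 7.98 * 0.538516
SEM = 4.2974

4.2974


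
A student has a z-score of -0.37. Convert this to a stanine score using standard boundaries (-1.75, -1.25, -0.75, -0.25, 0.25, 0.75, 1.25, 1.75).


Stanine boundaries: [-1.75, -1.25, -0.75, -0.25, 0.25, 0.75, 1.25, 1.75]
z = -0.37
Check each boundary:
  z >= -1.75 -> could be stanine 2
  z >= -1.25 -> could be stanine 3
  z >= -0.75 -> could be stanine 4
  z < -0.25
  z < 0.25
  z < 0.75
  z < 1.25
  z < 1.75
Highest qualifying boundary gives stanine = 4

4


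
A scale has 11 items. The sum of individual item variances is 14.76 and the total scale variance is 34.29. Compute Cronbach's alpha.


alpha = (k/(k-1)) * (1 - sum(si^2)/s_total^2)
= (11/10) * (1 - 14.76/34.29)
alpha = 0.6265

0.6265


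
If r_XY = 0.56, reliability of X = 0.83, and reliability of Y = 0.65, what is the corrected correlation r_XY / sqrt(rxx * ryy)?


r_corrected = rxy / sqrt(rxx * ryy)
= 0.56 / sqrt(0.83 * 0.65)
= 0.56 / sqrt(0.5395)
= 0.56 / 0.734507
r_corrected = 0.7624

0.7624


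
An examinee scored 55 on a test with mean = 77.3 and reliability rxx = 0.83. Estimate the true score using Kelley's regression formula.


T_est = rxx * X + (1 - rxx) * mean
T_est = 0.83 * 55 + 0.17 * 77.3
T_est = 45.65 + 13.141
T_est = 58.791

58.791


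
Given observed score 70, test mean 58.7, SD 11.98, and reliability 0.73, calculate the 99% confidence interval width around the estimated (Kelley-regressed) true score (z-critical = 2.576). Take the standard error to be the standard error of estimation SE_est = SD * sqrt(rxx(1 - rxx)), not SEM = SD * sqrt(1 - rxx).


True score estimate = 0.73*70 + 0.27*58.7 = 66.949
SE_est = SD * sqrt(rxx * (1 - rxx)) = 11.98 * sqrt(0.73 * 0.27) = 11.98 * sqrt(0.1971) = 5.318634
CI = T_est +/- z * SE_est, so width = 2 * z * SE_est = 2 * 2.576 * 5.318634
Width = 27.4016

27.4016


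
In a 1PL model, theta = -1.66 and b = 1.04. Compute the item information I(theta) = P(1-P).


P = 1/(1+exp(-(-1.66-1.04))) = 0.063
I = P*(1-P) = 0.063 * 0.937
I = 0.059

0.059


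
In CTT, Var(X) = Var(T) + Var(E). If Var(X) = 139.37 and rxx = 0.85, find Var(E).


var_true = rxx * var_obs = 0.85 * 139.37 = 118.4645
var_error = var_obs - var_true
var_error = 139.37 - 118.4645
var_error = 20.9055

20.9055


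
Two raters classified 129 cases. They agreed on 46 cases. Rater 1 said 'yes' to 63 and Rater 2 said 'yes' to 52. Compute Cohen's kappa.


P_o = 46/129 = 0.356589
P_e = (63*52 + 66*77) / 16641 = 0.502253
kappa = (P_o - P_e) / (1 - P_e)
kappa = (0.356589 - 0.502253) / (1 - 0.502253)
kappa = -0.2926

-0.2926


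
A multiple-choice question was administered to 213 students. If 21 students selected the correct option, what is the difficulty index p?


Item difficulty p = number correct / total examinees
p = 21 / 213
p = 0.0986

0.0986


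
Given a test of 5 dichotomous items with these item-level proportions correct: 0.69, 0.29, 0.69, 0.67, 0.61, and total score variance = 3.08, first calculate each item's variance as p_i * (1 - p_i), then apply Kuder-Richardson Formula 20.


For each item, compute p_i * q_i:
  Item 1: 0.69 * 0.31 = 0.2139
  Item 2: 0.29 * 0.71 = 0.2059
  Item 3: 0.69 * 0.31 = 0.2139
  Item 4: 0.67 * 0.33 = 0.2211
  Item 5: 0.61 * 0.39 = 0.2379
Sum(p_i * q_i) = 0.2139 + 0.2059 + 0.2139 + 0.2211 + 0.2379 = 1.0927
KR-20 = (k/(k-1)) * (1 - Sum(p_i*q_i) / Var_total)
= (5/4) * (1 - 1.0927/3.08)
= 1.25 * 0.6452
KR-20 = 0.8065

0.8065


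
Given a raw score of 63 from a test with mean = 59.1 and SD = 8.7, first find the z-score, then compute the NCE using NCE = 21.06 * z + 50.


z = (X - mean) / SD = (63 - 59.1) / 8.7
z = 3.9 / 8.7
z = 0.4483
NCE = NCE = 21.06z + 50
Carry z at full precision (z = 3.9 / 8.7) into the conversion:
NCE = 21.06 * (3.9 / 8.7) + 50 = 82.134 / 8.7 + 50
NCE = 9.4407 + 50
NCE = 59.4407

59.4407
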